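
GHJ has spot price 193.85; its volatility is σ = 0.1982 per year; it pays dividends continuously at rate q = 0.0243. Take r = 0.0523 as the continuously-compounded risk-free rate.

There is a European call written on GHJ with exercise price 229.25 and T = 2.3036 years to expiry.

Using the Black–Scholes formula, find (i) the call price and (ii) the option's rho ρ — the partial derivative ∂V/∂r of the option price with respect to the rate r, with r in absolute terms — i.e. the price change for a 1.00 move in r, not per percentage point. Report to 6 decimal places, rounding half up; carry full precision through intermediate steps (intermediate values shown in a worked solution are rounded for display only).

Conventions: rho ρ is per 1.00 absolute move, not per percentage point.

σ√T = 0.1982·√2.3036 = 0.300820
d₁ = (ln(S/K) + (r−q+σ²/2)T) / (σ√T) = (ln(193.85/229.25) + (0.0523−0.0243+0.1982²/2)·2.3036) / 0.300820 = (-0.167728 + 0.109747) / 0.300820 = -0.192744
d₂ = d₁ − σ√T = -0.192744 − 0.300820 = -0.493564
e^{−rT} = 0.886496
e^{−qT} = 0.945560
N(d₁) = 0.423580,  N(d₂) = 0.310807
Call price V = S·e^{−qT}·N(d₁) − K·e^{−rT}·N(d₂) = 77.640872 − 63.165099 = 14.475773
ρ = K·T·e^{−rT}·N(d₂) = 145.507122

price = 14.475773
ρ = 145.507122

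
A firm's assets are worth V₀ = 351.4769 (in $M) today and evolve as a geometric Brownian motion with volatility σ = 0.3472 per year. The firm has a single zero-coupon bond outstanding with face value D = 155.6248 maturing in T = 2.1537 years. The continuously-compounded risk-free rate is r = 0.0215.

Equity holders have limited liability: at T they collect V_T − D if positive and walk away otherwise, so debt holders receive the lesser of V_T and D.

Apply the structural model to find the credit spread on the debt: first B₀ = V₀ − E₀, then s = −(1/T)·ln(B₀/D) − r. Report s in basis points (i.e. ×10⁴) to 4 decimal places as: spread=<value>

spread=67.0628

With assets at 351.4769 and a single debt payment of 155.6248 at 2.1537 years:
d₁ = [ln(V₀/D) + (r + σ²/2)T] / (σ√T)
   = [ln(351.4769/155.6248) + (0.0215 + 0.5·0.3472²)·2.1537] / (0.3472·√2.1537)
   = [0.814696 + 0.176116] / 0.509533 = 1.944550
d₂ = d₁ − σ√T = 1.944550 − 0.509533 = 1.435017
N(d₁) = 0.974085,  N(d₂) = 0.924359,  e^(−rT) = 0.954751
E₀ = V₀·N(d₁) − D·e^(−rT)·N(d₂)
   = 351.4769·0.974085 − 155.6248·0.954751·0.924359 = 205.024549
B₀ = V₀ − E₀ = 351.4769 − 205.024549 = 146.452351
spread = −(1/T)·ln(B₀/D) − r = −(1/2.1537)·ln(146.452351/155.6248) − 0.0215 = 0.00670628
in basis points: 0.00670628 × 10⁴ = 67.0628 bp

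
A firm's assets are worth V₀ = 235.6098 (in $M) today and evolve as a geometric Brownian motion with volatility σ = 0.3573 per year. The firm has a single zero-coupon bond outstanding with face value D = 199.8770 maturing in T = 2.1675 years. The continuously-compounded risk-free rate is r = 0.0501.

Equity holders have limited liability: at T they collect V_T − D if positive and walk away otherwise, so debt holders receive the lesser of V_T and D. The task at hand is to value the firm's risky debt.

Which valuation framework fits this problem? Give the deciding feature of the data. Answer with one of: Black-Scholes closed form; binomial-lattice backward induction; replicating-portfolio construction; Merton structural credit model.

Key observation: with the firm-asset dynamics (V₀ = 235.6098) and a single zero-coupon liability of face 199.8770 given, debt value, spread, and default probability all derive from the option view of the balance sheet.

framework: Merton structural credit model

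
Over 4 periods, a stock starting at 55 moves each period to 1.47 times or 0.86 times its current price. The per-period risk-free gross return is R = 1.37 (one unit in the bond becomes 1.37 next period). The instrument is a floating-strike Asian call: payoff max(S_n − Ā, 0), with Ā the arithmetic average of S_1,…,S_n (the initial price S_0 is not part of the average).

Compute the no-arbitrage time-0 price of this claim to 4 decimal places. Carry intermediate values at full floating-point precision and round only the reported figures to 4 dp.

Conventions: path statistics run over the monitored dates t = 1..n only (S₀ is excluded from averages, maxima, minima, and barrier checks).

price = 18.6133

No-arbitrage gives p* = (R−d)/(u−d) = 0.8361: enumerate every path, weight its payoff by its p*-probability, and discount by R^4.
Enumerate all 2^4 = 16 price paths (U = up ×1.47, D = down ×0.86); each path with k up-moves has probability p*^k·(1−p*)^(4−k).
DDDD: Ā=38.2616, payoff=0.0000, prob=0.000722
UDDD: Ā=65.4007, payoff=0.0000, prob=0.003683
DUDD: Ā=57.0132, payoff=0.0000, prob=0.003683
UUDD: Ā=97.4528, payoff=0.0000, prob=0.018785
DDUD: Ā=49.7999, payoff=1.6252, prob=0.003683
UDUD: Ā=85.1232, payoff=2.7779, prob=0.018785
DUUD: Ā=76.7357, payoff=11.1654, prob=0.018785
UUUD: Ā=131.1645, payoff=19.0851, prob=0.095806
DDDU: Ā=43.5966, payoff=7.8286, prob=0.003683
UDDU: Ā=74.5197, payoff=13.3814, prob=0.018785
DUDU: Ā=66.1322, payoff=21.7689, prob=0.018785
UUDU: Ā=113.0399, payoff=37.2096, prob=0.095806
DDUU: Ā=58.9189, payoff=28.9822, prob=0.018785
UDUU: Ā=100.7103, payoff=49.5393, prob=0.095806
DUUU: Ā=92.3228, payoff=57.9268, prob=0.095806
UUUU: Ā=157.8075, payoff=99.0143, prob=0.488609
Price = Σ prob·payoff / R^4 = 65.570007 / 3.522754 = 18.6133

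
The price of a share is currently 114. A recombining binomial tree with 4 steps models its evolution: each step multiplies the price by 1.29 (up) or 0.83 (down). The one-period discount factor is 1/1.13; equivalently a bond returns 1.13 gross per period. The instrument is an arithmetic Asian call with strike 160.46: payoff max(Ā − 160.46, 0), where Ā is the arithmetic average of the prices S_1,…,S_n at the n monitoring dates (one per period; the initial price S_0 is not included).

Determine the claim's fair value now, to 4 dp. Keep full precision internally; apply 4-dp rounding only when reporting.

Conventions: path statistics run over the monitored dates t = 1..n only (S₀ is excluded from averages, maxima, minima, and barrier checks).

With p* = (R−d)/(u−d) = 0.6522, sum probability × payoff across the paths and divide by R^4.
Enumerate all 2^4 = 16 price paths (U = up ×1.29, D = down ×0.83); each path with k up-moves has probability p*^k·(1−p*)^(4−k).
DDDD: Ā=73.1102, payoff=0.0000, prob=0.014637
UDDD: Ā=113.6291, payoff=0.0000, prob=0.027444
DUDD: Ā=100.5191, payoff=0.0000, prob=0.027444
UUDD: Ā=156.2285, payoff=0.0000, prob=0.051458
DDUD: Ā=89.6378, payoff=0.0000, prob=0.027444
UDUD: Ā=139.3166, payoff=0.0000, prob=0.051458
DUUD: Ā=126.2066, payoff=0.0000, prob=0.051458
UUUD: Ā=196.1524, payoff=35.6924, prob=0.096483
DDDU: Ā=80.6063, payoff=0.0000, prob=0.027444
UDDU: Ā=125.2797, payoff=0.0000, prob=0.051458
DUDU: Ā=112.1697, payoff=0.0000, prob=0.051458
UUDU: Ā=174.3361, payoff=13.8761, prob=0.096483
DDUU: Ā=101.2884, payoff=0.0000, prob=0.051458
UDUU: Ā=157.4242, payoff=0.0000, prob=0.096483
DUUU: Ā=144.3142, payoff=0.0000, prob=0.096483
UUUU: Ā=224.2955, payoff=63.8355, prob=0.180906
Price = Σ prob·payoff / R^4 = 16.330779 / 1.630474 = 10.0160

price = 10.0160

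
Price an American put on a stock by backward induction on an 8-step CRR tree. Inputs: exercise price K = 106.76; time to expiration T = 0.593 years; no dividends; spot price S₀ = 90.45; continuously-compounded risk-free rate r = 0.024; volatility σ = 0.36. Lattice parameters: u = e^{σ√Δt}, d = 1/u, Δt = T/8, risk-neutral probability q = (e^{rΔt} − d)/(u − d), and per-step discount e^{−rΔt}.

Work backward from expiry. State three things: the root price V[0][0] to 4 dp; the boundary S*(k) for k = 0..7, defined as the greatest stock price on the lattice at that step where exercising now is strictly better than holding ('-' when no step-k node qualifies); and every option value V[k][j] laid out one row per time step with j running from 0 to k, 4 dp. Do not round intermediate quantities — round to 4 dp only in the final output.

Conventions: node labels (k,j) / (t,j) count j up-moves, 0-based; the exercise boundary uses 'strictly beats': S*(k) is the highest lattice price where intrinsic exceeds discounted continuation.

Δt=0.07412, u=1.10298, d=0.90664, q=0.48459, disc=e^(-rΔt)=0.99822
k=8 terminal: V=max(K-S,0) → 65.4671 56.5247 45.6458 32.4110 16.3100 0.0000 0.0000 0.0000 0.0000
k=7: j=0 S=45.5452 intr=61.2148 cont=61.0251 V=61.2148[EX]; j=1 S=55.4084 intr=51.3516 cont=51.1619 V=51.3516[EX]; j=2 S=67.4076 intr=39.3524 cont=39.1627 V=39.3524[EX]; j=3 S=82.0053 intr=24.7547 cont=24.5649 V=24.7547[EX]; j=4 S=99.7643 intr=6.9957 cont=8.3915 V=8.3915[hold]; j=5 S=121.3692 intr=0.0000 cont=0.0000 V=0.0000[hold]; j=6 S=147.6528 intr=0.0000 cont=0.0000 V=0.0000[hold]; j=7 S=179.6284 intr=0.0000 cont=0.0000 V=0.0000[hold]  S*(7)=82.0053
k=6: j=0 S=50.2353 intr=56.5247 cont=56.3350 V=56.5247[EX]; j=1 S=61.1142 intr=45.6458 cont=45.4560 V=45.6458[EX]; j=2 S=74.3490 intr=32.4110 cont=32.2212 V=32.4110[EX]; j=3 S=90.4500 intr=16.3100 cont=16.7954 V=16.7954[hold]; j=4 S=110.0378 intr=0.0000 cont=4.3174 V=4.3174[hold]; j=5 S=133.8675 intr=0.0000 cont=0.0000 V=0.0000[hold]; j=6 S=162.8577 intr=0.0000 cont=0.0000 V=0.0000[hold]  S*(6)=74.3490
k=5: j=0 S=55.4084 intr=51.3516 cont=51.1619 V=51.3516[EX]; j=1 S=67.4076 intr=39.3524 cont=39.1627 V=39.3524[EX]; j=2 S=82.0053 intr=24.7547 cont=24.7997 V=24.7997[hold]; j=3 S=99.7643 intr=6.9957 cont=10.7297 V=10.7297[hold]; j=4 S=121.3692 intr=0.0000 cont=2.2213 V=2.2213[hold]; j=5 S=147.6528 intr=0.0000 cont=0.0000 V=0.0000[hold]  S*(5)=67.4076
k=4: j=0 S=61.1142 intr=45.6458 cont=45.4560 V=45.6458[EX]; j=1 S=74.3490 intr=32.4110 cont=32.2430 V=32.4110[EX]; j=2 S=90.4500 intr=16.3100 cont=17.9496 V=17.9496[hold]; j=3 S=110.0378 intr=0.0000 cont=6.5949 V=6.5949[hold]; j=4 S=133.8675 intr=0.0000 cont=1.1429 V=1.1429[hold]  S*(4)=74.3490
k=3: j=0 S=67.4076 intr=39.3524 cont=39.1627 V=39.3524[EX]; j=1 S=82.0053 intr=24.7547 cont=25.3581 V=25.3581[hold]; j=2 S=99.7643 intr=6.9957 cont=12.4252 V=12.4252[hold]; j=3 S=121.3692 intr=0.0000 cont=3.9459 V=3.9459[hold]  S*(3)=67.4076
k=2: j=0 S=74.3490 intr=32.4110 cont=32.5131 V=32.5131[hold]; j=1 S=90.4500 intr=16.3100 cont=19.0570 V=19.0570[hold]; j=2 S=110.0378 intr=0.0000 cont=8.3015 V=8.3015[hold]  S*(2)=-
k=1: j=0 S=82.0053 intr=24.7547 cont=25.9463 V=25.9463[hold]; j=1 S=99.7643 intr=6.9957 cont=13.8204 V=13.8204[hold]  S*(1)=-
k=0: j=0 S=90.4500 intr=16.3100 cont=20.0346 V=20.0346[hold]  S*(0)=-

price = 20.0346
boundary = - - - 67.4076 74.3490 67.4076 74.3490 82.0053
tree:
20.0346
25.9463 13.8204
32.5131 19.0570 8.3015
39.3524 25.3581 12.4252 3.9459
45.6458 32.4110 17.9496 6.5949 1.1429
51.3516 39.3524 24.7997 10.7297 2.2213 0.0000
56.5247 45.6458 32.4110 16.7954 4.3174 0.0000 0.0000
61.2148 51.3516 39.3524 24.7547 8.3915 0.0000 0.0000 0.0000
65.4671 56.5247 45.6458 32.4110 16.3100 0.0000 0.0000 0.0000 0.0000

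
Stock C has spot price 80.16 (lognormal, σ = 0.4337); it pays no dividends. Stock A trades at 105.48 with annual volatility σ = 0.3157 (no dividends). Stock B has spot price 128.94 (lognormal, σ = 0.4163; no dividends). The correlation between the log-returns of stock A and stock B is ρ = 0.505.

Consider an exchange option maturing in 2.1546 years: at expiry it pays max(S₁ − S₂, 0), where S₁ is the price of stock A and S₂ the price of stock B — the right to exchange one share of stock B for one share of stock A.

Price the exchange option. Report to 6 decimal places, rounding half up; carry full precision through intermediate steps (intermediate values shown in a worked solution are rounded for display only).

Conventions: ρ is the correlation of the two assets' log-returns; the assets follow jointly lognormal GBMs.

exchange price = 15.279829

σ_eff = √(σ₁² + σ₂² − 2ρσ₁σ₂) = √(0.3157² + 0.4163² − 2·0.505·0.3157·0.4163) = 0.374476
d₁ = (ln(S₁/S₂) + (q₂ − q₁ + σ_eff²/2)T) / (σ_eff√T) = (ln(105.48/128.94) + (0.0 − 0.0 + 0.070116)·2.1546) / 0.549676 = -0.090515
d₂ = d₁ − σ_eff√T = -0.090515 − 0.549676 = -0.640191
N(d₁) = 0.463939,  N(d₂) = 0.261024
V = S₁·e^{−q₁T}·N(d₁) − S₂·e^{−q₂T}·N(d₂) = 48.936289 − 33.656460 = 15.279829
Key observation: the rate r is irrelevant here: denominating values in stock B turns the exchange into a ratio option on S₁/S₂, and discounting at r drops out.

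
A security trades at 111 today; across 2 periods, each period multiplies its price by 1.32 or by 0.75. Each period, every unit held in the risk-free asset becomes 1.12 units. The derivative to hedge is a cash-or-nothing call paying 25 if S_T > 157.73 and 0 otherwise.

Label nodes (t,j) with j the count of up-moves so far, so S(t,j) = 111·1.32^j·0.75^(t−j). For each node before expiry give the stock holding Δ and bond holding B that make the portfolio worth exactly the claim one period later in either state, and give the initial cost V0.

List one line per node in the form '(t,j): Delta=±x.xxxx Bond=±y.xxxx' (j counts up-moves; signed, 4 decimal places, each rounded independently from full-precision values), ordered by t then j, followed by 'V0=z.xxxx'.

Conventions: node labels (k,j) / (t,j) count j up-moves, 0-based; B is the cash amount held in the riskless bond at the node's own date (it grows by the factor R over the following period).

(0,0): Delta=0.2290 Bond=-17.0223
(1,0): Delta=0.0000 Bond=0.0000
(1,1): Delta=0.2993 Bond=-29.3703
V0=8.3976

No-arbitrage ⇒ martingale measure with p* = (R−d)/(u−d) = 0.6491.
Payoffs at expiry: V(2,0)=0.0000, V(2,1)=0.0000, V(2,2)=25.0000
(1,0): S=83.2500. Δ = (V_up−V_dn)/(S_up−S_dn) = (0.0000−0.0000)/(109.8900−62.4375) = 0.0000. V = [p*·0.0000 + (1−p*)·0.0000]/1.12 = 0.0000. B = V − Δ·S = 0.0000.
(1,1): S=146.5200. Δ = (V_up−V_dn)/(S_up−S_dn) = (25.0000−0.0000)/(193.4064−109.8900) = 0.2993. V = [p*·25.0000 + (1−p*)·0.0000]/1.12 = 14.4893. B = V − Δ·S = -29.3703.
(0,0): S=111.0000. Δ = (V_up−V_dn)/(S_up−S_dn) = (14.4893−0.0000)/(146.5200−83.2500) = 0.2290. V = [p*·14.4893 + (1−p*)·0.0000]/1.12 = 8.3976. B = V − Δ·S = -17.0223.
Verification: the root portfolio costs Δ(0,0)·S0 + B(0,0) = 8.3976, matching V0.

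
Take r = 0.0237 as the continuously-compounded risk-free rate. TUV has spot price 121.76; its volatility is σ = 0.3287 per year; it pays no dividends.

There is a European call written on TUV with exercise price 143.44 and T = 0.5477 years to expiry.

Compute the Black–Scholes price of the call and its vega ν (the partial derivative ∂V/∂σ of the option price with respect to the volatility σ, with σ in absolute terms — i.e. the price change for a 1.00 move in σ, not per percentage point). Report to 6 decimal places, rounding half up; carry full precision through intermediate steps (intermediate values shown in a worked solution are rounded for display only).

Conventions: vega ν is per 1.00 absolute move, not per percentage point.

price = 5.191251
ν = 31.746547

σ√T = 0.3287·√0.5477 = 0.243260
d₁ = (ln(S/K) + (r+σ²/2)T) / (σ√T) = (ln(121.76/143.44) + (0.0237+0.3287²/2)·0.5477) / 0.243260 = (-0.163865 + 0.042568) / 0.243260 = -0.498629
d₂ = d₁ − σ√T = -0.498629 − 0.243260 = -0.741890
e^{−rT} = 0.987103
N(d₁) = 0.309020,  N(d₂) = 0.229077
Call price V = S·N(d₁) − K·e^{−rT}·N(d₂) = 37.626307 − 32.435055 = 5.191251
φ(d₁) = (1/√(2π))·e^{−d₁²/2} = 0.352306
ν = S·φ(d₁)·√T = 31.746547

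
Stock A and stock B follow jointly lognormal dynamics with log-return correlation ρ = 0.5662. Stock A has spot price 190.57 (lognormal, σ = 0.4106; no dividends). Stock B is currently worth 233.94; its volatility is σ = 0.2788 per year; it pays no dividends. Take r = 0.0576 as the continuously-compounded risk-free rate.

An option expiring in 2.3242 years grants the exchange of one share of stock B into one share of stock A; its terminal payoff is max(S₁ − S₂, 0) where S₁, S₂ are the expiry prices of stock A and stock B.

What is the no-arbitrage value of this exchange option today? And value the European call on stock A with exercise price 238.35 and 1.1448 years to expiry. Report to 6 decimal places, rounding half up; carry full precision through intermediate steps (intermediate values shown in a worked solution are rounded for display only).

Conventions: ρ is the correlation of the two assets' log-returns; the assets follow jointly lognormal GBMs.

exchange price = 25.167883
price(stock A call K=238.35) = 21.932177

σ_eff = √(σ₁² + σ₂² − 2ρσ₁σ₂) = √(0.4106² + 0.2788² − 2·0.5662·0.4106·0.2788) = 0.341599
d₁ = (ln(S₁/S₂) + (q₂ − q₁ + σ_eff²/2)T) / (σ_eff√T) = (ln(190.57/233.94) + (0.0 − 0.0 + 0.058345)·2.3242) / 0.520779 = -0.133338
d₂ = d₁ − σ_eff√T = -0.133338 − 0.520779 = -0.654117
N(d₁) = 0.446963,  N(d₂) = 0.256518
V = S₁·e^{−q₁T}·N(d₁) − S₂·e^{−q₂T}·N(d₂) = 85.177745 − 60.009862 = 25.167883
[vanilla: stock A call K=238.35]
σ√T = 0.4106·√1.1448 = 0.439323
d₁ = (ln(S/K) + (r+σ²/2)T) / (σ√T) = (ln(190.57/238.35) + (0.0576+0.4106²/2)·1.1448) / 0.439323 = (-0.223721 + 0.162443) / 0.439323 = -0.139483
d₂ = d₁ − σ√T = -0.139483 − 0.439323 = -0.578805
e^{−rT} = 0.936187
N(d₁) = 0.444534,  N(d₂) = 0.281360
price = S·N(d₁) − K·e^{−rT}·N(d₂) = 84.714927 − 62.782750 = 21.932177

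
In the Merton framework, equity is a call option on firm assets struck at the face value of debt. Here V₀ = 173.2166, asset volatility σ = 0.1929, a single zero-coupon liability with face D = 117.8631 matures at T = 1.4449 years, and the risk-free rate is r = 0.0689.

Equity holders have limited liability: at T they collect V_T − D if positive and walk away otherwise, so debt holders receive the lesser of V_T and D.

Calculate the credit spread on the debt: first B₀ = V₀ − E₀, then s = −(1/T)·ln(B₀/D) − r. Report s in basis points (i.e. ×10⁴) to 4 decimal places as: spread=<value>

With assets at 173.2166 and a single debt payment of 117.8631 at 1.4449 years:
d₁ = [ln(V₀/D) + (r + σ²/2)T] / (σ√T)
   = [ln(173.2166/117.8631) + (0.0689 + 0.5·0.1929²)·1.4449] / (0.1929·√1.4449)
   = [0.385019 + 0.126436] / 0.231874 = 2.205751
d₂ = d₁ − σ√T = 2.205751 − 0.231874 = 1.973878
N(d₁) = 0.986299,  N(d₂) = 0.975802,  e^(−rT) = 0.905241
E₀ = V₀·N(d₁) − D·e^(−rT)·N(d₂)
   = 173.2166·0.986299 − 117.8631·0.905241·0.975802 = 66.730626
B₀ = V₀ − E₀ = 173.2166 − 66.730626 = 106.485974
spread = −(1/T)·ln(B₀/D) − r = −(1/1.4449)·ln(106.485974/117.8631) − 0.0689 = 0.00135434
in basis points: 0.00135434 × 10⁴ = 13.5434 bp

spread=13.5434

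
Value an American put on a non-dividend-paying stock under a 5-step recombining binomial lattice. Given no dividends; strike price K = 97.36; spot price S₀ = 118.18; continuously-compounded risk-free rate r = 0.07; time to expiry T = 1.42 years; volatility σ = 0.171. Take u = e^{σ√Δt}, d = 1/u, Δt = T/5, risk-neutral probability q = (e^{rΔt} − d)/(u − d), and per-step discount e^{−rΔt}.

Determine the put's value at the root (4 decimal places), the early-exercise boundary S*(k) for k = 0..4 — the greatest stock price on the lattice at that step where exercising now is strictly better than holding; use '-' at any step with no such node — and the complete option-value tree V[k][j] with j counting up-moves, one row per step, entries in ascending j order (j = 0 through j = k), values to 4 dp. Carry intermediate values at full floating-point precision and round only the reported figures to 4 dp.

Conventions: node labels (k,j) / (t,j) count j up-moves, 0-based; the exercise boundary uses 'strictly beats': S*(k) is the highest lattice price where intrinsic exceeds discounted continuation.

price = 0.8694
boundary = - - - - 82.0800
tree:
0.8694
1.8645 0.1997
3.9058 0.4935 0.0000
7.9178 1.2195 0.0000 0.0000
15.2800 3.0140 0.0000 0.0000 0.0000
22.4292 7.4488 0.0000 0.0000 0.0000 0.0000

Δt=0.28400  u=1.09541  d=0.91290  q=0.58725  discount=0.98032
step 5 (expiry): payoffs max(K−S,0) = 22.4292 7.4488 0.0000 0.0000 0.0000 0.0000
step 4: (k=4,j=0): S=82.0800, K−S=15.2800, hold=13.3636 ⇒ V=15.2800 exercise | (k=4,j=1): S=98.4896, K−S=0.0000, hold=3.0140 ⇒ V=3.0140 continue | (k=4,j=2): S=118.1800, K−S=0.0000, hold=0.0000 ⇒ V=0.0000 continue | (k=4,j=3): S=141.8069, K−S=0.0000, hold=0.0000 ⇒ V=0.0000 continue | (k=4,j=4): S=170.1574, K−S=0.0000, hold=0.0000 ⇒ V=0.0000 continue  boundary S*=82.0800
step 3: (k=3,j=0): S=89.9112, K−S=7.4488, hold=7.9178 ⇒ V=7.9178 continue | (k=3,j=1): S=107.8865, K−S=0.0000, hold=1.2195 ⇒ V=1.2195 continue | (k=3,j=2): S=129.4556, K−S=0.0000, hold=0.0000 ⇒ V=0.0000 continue | (k=3,j=3): S=155.3367, K−S=0.0000, hold=0.0000 ⇒ V=0.0000 continue  boundary S*=-
step 2: (k=2,j=0): S=98.4896, K−S=0.0000, hold=3.9058 ⇒ V=3.9058 continue | (k=2,j=1): S=118.1800, K−S=0.0000, hold=0.4935 ⇒ V=0.4935 continue | (k=2,j=2): S=141.8069, K−S=0.0000, hold=0.0000 ⇒ V=0.0000 continue  boundary S*=-
step 1: (k=1,j=0): S=107.8865, K−S=0.0000, hold=1.8645 ⇒ V=1.8645 continue | (k=1,j=1): S=129.4556, K−S=0.0000, hold=0.1997 ⇒ V=0.1997 continue  boundary S*=-
step 0: (k=0,j=0): S=118.1800, K−S=0.0000, hold=0.8694 ⇒ V=0.8694 continue  boundary S*=-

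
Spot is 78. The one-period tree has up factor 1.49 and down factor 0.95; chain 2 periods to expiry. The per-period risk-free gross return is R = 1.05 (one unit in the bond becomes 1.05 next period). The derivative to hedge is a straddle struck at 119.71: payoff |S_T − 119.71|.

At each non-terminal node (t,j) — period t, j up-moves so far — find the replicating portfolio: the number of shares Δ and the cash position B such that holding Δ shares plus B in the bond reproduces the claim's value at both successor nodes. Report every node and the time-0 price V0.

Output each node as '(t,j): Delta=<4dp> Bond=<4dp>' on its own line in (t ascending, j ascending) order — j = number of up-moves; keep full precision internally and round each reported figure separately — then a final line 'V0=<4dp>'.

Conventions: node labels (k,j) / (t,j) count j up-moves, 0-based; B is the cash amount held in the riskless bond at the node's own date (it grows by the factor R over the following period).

(0,0): Delta=-0.5523 Bond=76.9869
(1,0): Delta=-1.0000 Bond=114.0095
(1,1): Delta=0.7036 Bond=-65.1260
V0=33.9061

Since d<R<u, set p* = (R−d)/(u−d) = 0.1852; price each node as the discounted p*-expectation of its children.
Terminal payoffs: V(2,0)=49.3150, V(2,1)=9.3010, V(2,2)=53.4578
  t=1,j=0: stock 74.1000 → up 110.4090 (V=9.3010), down 70.3950 (V=49.3150). Price 39.9095; hedge Δ=-1.0000, bond B=114.0095.
  t=1,j=1: stock 116.2200 → up 173.1678 (V=53.4578), down 110.4090 (V=9.3010). Price 16.6459; hedge Δ=0.7036, bond B=-65.1260.
  t=0,j=0: stock 78.0000 → up 116.2200 (V=16.6459), down 74.1000 (V=39.9095). Price 33.9061; hedge Δ=-0.5523, bond B=76.9869.
Sanity check at the root: Δ(0,0)·S0 + B(0,0) reproduces V0 = 33.9061.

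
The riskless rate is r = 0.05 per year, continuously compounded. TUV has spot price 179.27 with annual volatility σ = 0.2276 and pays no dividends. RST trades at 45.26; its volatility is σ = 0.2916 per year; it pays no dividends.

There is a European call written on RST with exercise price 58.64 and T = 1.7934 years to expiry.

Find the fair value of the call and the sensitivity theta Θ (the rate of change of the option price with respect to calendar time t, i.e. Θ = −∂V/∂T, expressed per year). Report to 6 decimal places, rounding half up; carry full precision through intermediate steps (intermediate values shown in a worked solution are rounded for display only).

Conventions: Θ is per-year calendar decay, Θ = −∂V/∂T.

σ√T = 0.2916·√1.7934 = 0.390505
d₁ = (ln(S/K) + (r+σ²/2)T) / (σ√T) = (ln(45.26/58.64) + (0.05+0.2916²/2)·1.7934) / 0.390505 = (-0.258993 + 0.165917) / 0.390505 = -0.238349
d₂ = d₁ − σ√T = -0.238349 − 0.390505 = -0.628854
e^{−rT} = 0.914233
N(d₁) = 0.405805,  N(d₂) = 0.264722
Call price V = S·N(d₁) − K·e^{−rT}·N(d₂) = 18.366737 − 14.191927 = 4.174810
φ(d₁) = (1/√(2π))·e^{−d₁²/2} = 0.387770
Θ = −S·φ(d₁)·σ/(2√T) − r·K·e^{−rT}·N(d₂) = −1.910765 − 0.709596 = -2.620362

price = 4.174810
Θ = -2.620362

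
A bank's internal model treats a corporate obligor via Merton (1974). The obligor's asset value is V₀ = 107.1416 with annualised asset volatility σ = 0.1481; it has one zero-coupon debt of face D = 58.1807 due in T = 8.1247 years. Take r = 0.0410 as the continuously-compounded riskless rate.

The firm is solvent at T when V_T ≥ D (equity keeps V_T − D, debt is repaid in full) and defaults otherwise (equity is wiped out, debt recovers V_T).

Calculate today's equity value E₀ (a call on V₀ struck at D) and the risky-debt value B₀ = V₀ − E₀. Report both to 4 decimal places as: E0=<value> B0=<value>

E0=65.5665 B0=41.5751

Equity is a call on the firm's assets struck at D = 58.1807:
d₁ = [ln(V₀/D) + (r + σ²/2)T] / (σ√T)
   = [ln(107.1416/58.1807) + (0.0410 + 0.5·0.1481²)·8.1247] / (0.1481·√8.1247)
   = [0.610598 + 0.422215] / 0.422142 = 2.446598
d₂ = d₁ − σ√T = 2.446598 − 0.422142 = 2.024456
N(d₁) = 0.992789,  N(d₂) = 0.978538,  e^(−rT) = 0.716689
E₀ = V₀·N(d₁) − D·e^(−rT)·N(d₂)
   = 107.1416·0.992789 − 58.1807·0.716689·0.978538 = 65.566451
B₀ = V₀ − E₀ = 107.1416 − 65.566451 = 41.575149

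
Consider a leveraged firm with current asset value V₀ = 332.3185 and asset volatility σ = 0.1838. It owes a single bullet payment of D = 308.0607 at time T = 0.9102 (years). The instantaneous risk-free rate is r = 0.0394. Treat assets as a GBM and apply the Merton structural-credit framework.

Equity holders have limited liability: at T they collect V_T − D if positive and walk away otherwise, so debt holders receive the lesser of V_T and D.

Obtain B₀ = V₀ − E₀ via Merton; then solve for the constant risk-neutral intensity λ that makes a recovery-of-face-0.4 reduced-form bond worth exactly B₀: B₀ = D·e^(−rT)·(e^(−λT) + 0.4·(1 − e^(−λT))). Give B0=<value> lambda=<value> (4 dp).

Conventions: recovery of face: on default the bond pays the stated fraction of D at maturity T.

B0=288.4752 lambda=0.0552

With assets at 332.3185 and a single debt payment of 308.0607 at 0.9102 years:
d₁ = [ln(V₀/D) + (r + σ²/2)T] / (σ√T)
   = [ln(332.3185/308.0607) + (0.0394 + 0.5·0.1838²)·0.9102] / (0.1838·√0.9102)
   = [0.075797 + 0.051236] / 0.175353 = 0.724442
d₂ = d₁ − σ√T = 0.724442 − 0.175353 = 0.549089
N(d₁) = 0.765603,  N(d₂) = 0.708528,  e^(−rT) = 0.964774
E₀ = V₀·N(d₁) − D·e^(−rT)·N(d₂)
   = 332.3185·0.765603 − 308.0607·0.964774·0.708528 = 43.843291
B₀ = V₀ − E₀ = 332.3185 − 43.843291 = 288.475209
e^(−λT) = (B₀·e^(rT)/D − 0.4)/(1 − 0.4) = (288.4752·1.036513/308.0607 − 0.4)/0.6 = 0.95102427
λ = −ln(0.95102427)/0.9102 = 0.055170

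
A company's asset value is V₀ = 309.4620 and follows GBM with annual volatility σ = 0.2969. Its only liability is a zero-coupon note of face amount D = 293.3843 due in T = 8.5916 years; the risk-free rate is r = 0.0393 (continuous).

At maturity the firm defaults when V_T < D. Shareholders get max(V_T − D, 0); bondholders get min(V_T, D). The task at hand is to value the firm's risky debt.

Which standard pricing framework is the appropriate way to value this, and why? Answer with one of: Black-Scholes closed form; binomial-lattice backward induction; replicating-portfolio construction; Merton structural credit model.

framework: Merton structural credit model

Key observation: a levered firm with one bullet debt due at 8.5916 years is the canonical structural-credit setup: equity is a call on the firm's assets struck at the face value.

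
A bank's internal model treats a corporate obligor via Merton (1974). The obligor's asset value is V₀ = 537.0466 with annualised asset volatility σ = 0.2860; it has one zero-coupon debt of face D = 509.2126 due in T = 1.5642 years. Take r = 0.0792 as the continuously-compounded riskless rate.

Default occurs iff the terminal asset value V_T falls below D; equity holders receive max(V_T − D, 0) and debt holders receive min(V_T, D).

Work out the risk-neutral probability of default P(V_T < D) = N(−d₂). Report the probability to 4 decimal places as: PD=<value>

PD=0.3759

Work the structural quantities from V₀ = 537.0466 against face 509.2126:
d₁ = [ln(V₀/D) + (r + σ²/2)T] / (σ√T)
   = [ln(537.0466/509.2126) + (0.0792 + 0.5·0.2860²)·1.5642] / (0.2860·√1.5642)
   = [0.053219 + 0.187857] / 0.357694 = 0.673973
d₂ = d₁ − σ√T = 0.673973 − 0.357694 = 0.316279
risk-neutral PD = N(−d₂) = N(-0.316279) = 0.375895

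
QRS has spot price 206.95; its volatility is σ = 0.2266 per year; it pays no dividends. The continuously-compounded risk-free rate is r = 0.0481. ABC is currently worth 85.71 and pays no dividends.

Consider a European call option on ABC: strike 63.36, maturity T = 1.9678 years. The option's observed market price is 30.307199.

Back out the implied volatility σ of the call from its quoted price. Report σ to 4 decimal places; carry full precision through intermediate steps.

At σ = 0.2803 the Black–Scholes value reproduces the quote:
σ√T = 0.2803·√1.9678 = 0.393200
d₁ = (ln(S/K) + (r+σ²/2)T) / (σ√T) = (ln(85.71/63.36) + (0.0481+0.2803²/2)·1.9678) / 0.393200 = (0.302137 + 0.171954) / 0.393200 = 1.205725
d₂ = d₁ − σ√T = 1.205725 − 0.393200 = 0.812525
e^{−rT} = 0.909690
N(d₁) = 0.886038,  N(d₂) = 0.791755
V = S·N(d₁) − K·e^{−rT}·N(d₂) = 75.942334 − 45.635135 = 30.307199 (equal to the quote); since ∂V/∂σ > 0 for all σ, the implied volatility is unique

sigma = 0.2803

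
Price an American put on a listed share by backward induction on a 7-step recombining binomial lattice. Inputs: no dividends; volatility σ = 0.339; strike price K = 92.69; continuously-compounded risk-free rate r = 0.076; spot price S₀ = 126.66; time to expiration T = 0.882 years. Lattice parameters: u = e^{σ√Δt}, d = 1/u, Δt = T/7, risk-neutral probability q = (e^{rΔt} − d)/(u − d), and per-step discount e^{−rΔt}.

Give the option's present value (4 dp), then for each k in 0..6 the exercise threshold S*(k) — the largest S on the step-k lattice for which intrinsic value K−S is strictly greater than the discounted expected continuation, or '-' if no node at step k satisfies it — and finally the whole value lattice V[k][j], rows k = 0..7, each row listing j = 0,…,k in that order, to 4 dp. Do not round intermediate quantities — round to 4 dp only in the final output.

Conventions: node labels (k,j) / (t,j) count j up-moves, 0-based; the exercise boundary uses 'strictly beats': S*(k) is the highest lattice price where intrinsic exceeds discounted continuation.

price = 2.0652
boundary = - - - - - 69.3968 78.2708
tree:
2.0652
3.5370 0.6893
5.9373 1.2960 0.1190
9.7180 2.4146 0.2450 0.0000
15.3897 4.4486 0.5047 0.0000 0.0000
23.2932 8.0817 1.0396 0.0000 0.0000 0.0000
31.1610 14.4192 2.1413 0.0000 0.0000 0.0000 0.0000
38.1369 23.2932 4.4106 0.0000 0.0000 0.0000 0.0000 0.0000

Δt=0.12600  u=1.12787  d=0.88663  q=0.50984  discount=0.99047
step 7 (expiry): payoffs max(K−S,0) = 38.1369 23.2932 4.4106 0.0000 0.0000 0.0000 0.0000 0.0000
step 6: (k=6,j=0): S=61.5290, K−S=31.1610, hold=30.2777 ⇒ V=31.1610 exercise | (k=6,j=1): S=78.2708, K−S=14.4192, hold=13.5359 ⇒ V=14.4192 exercise | (k=6,j=2): S=99.5679, K−S=0.0000, hold=2.1413 ⇒ V=2.1413 continue | (k=6,j=3): S=126.6600, K−S=0.0000, hold=0.0000 ⇒ V=0.0000 continue | (k=6,j=4): S=161.1237, K−S=0.0000, hold=0.0000 ⇒ V=0.0000 continue | (k=6,j=5): S=204.9649, K−S=0.0000, hold=0.0000 ⇒ V=0.0000 continue | (k=6,j=6): S=260.7350, K−S=0.0000, hold=0.0000 ⇒ V=0.0000 continue  boundary S*=78.2708
step 5: (k=5,j=0): S=69.3968, K−S=23.2932, hold=22.4098 ⇒ V=23.2932 exercise | (k=5,j=1): S=88.2794, K−S=4.4106, hold=8.0817 ⇒ V=8.0817 continue | (k=5,j=2): S=112.2999, K−S=0.0000, hold=1.0396 ⇒ V=1.0396 continue | (k=5,j=3): S=142.8563, K−S=0.0000, hold=0.0000 ⇒ V=0.0000 continue | (k=5,j=4): S=181.7270, K−S=0.0000, hold=0.0000 ⇒ V=0.0000 continue | (k=5,j=5): S=231.1742, K−S=0.0000, hold=0.0000 ⇒ V=0.0000 continue  boundary S*=69.3968
step 4: (k=4,j=0): S=78.2708, K−S=14.4192, hold=15.3897 ⇒ V=15.3897 continue | (k=4,j=1): S=99.5679, K−S=0.0000, hold=4.4486 ⇒ V=4.4486 continue | (k=4,j=2): S=126.6600, K−S=0.0000, hold=0.5047 ⇒ V=0.5047 continue | (k=4,j=3): S=161.1237, K−S=0.0000, hold=0.0000 ⇒ V=0.0000 continue | (k=4,j=4): S=204.9649, K−S=0.0000, hold=0.0000 ⇒ V=0.0000 continue  boundary S*=-
step 3: (k=3,j=0): S=88.2794, K−S=4.4106, hold=9.7180 ⇒ V=9.7180 continue | (k=3,j=1): S=112.2999, K−S=0.0000, hold=2.4146 ⇒ V=2.4146 continue | (k=3,j=2): S=142.8563, K−S=0.0000, hold=0.2450 ⇒ V=0.2450 continue | (k=3,j=3): S=181.7270, K−S=0.0000, hold=0.0000 ⇒ V=0.0000 continue  boundary S*=-
step 2: (k=2,j=0): S=99.5679, K−S=0.0000, hold=5.9373 ⇒ V=5.9373 continue | (k=2,j=1): S=126.6600, K−S=0.0000, hold=1.2960 ⇒ V=1.2960 continue | (k=2,j=2): S=161.1237, K−S=0.0000, hold=0.1190 ⇒ V=0.1190 continue  boundary S*=-
step 1: (k=1,j=0): S=112.2999, K−S=0.0000, hold=3.5370 ⇒ V=3.5370 continue | (k=1,j=1): S=142.8563, K−S=0.0000, hold=0.6893 ⇒ V=0.6893 continue  boundary S*=-
step 0: (k=0,j=0): S=126.6600, K−S=0.0000, hold=2.0652 ⇒ V=2.0652 continue  boundary S*=-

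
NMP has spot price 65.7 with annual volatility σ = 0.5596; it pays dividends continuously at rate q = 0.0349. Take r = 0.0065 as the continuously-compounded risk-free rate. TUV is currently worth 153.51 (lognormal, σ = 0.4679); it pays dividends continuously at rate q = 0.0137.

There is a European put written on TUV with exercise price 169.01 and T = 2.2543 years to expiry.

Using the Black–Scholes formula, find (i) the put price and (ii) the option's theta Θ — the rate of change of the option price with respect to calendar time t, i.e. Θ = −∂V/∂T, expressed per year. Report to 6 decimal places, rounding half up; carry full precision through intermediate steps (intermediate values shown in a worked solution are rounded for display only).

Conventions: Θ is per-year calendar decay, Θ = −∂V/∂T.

σ√T = 0.4679·√2.2543 = 0.702520
d₁ = (ln(S/K) + (r−q+σ²/2)T) / (σ√T) = (ln(153.51/169.01) + (0.0065−0.0137+0.4679²/2)·2.2543) / 0.702520 = (-0.096192 + 0.230536) / 0.702520 = 0.191232
d₂ = d₁ − σ√T = 0.191232 − 0.702520 = -0.511288
e^{−rT} = 0.985454
e^{−qT} = 0.969588
N(−d₁) = 0.424172,  N(−d₂) = 0.695425
Put price V = K·e^{−rT}·N(−d₂) − S·e^{−qT}·N(−d₁) = 115.824196 − 63.134381 = 52.689815
φ(d₁) = (1/√(2π))·e^{−d₁²/2} = 0.391714
Θ = −S·e^{−qT}·φ(d₁)·σ/(2√T) − q·S·e^{−qT}·N(−d₁) + r·K·e^{−rT}·N(−d₂) = −9.084692 − 0.864941 + 0.752857 = -9.196776

price = 52.689815
Θ = -9.196776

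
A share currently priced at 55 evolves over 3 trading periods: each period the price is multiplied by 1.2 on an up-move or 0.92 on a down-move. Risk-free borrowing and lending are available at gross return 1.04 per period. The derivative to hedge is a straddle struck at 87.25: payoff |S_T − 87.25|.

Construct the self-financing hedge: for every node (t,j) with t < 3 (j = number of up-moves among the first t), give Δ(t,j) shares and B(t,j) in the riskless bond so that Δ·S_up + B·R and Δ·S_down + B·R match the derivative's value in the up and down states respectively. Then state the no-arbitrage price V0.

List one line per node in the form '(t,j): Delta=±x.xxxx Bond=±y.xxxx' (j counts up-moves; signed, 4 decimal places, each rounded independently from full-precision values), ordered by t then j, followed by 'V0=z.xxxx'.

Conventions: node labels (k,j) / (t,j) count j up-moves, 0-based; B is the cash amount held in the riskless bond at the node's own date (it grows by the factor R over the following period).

(0,0): Delta=-0.8282 Bond=69.2061
(1,0): Delta=-1.0000 Bond=80.6675
(1,1): Delta=-0.6526 Bond=60.3835
(2,0): Delta=-1.0000 Bond=83.8942
(2,1): Delta=-1.0000 Bond=83.8942
(2,2): Delta=-0.2974 Bond=34.6717
V0=23.6552

Since d<R<u, set p* = (R−d)/(u−d) = 0.4286; price each node as the discounted p*-expectation of its children.
Terminal payoffs: V(3,0)=44.4222, V(3,1)=31.3876, V(3,2)=14.3860, V(3,3)=7.7900
(2,0): S=46.5520. Δ = (V_up−V_dn)/(S_up−S_dn) = (31.3876−44.4222)/(55.8624−42.8278) = -1.0000. V = [p*·31.3876 + (1−p*)·44.4222]/1.04 = 37.3422. B = V − Δ·S = 83.8942.
(2,1): S=60.7200. Δ = (V_up−V_dn)/(S_up−S_dn) = (14.3860−31.3876)/(72.8640−55.8624) = -1.0000. V = [p*·14.3860 + (1−p*)·31.3876]/1.04 = 23.1742. B = V − Δ·S = 83.8942.
(2,2): S=79.2000. Δ = (V_up−V_dn)/(S_up−S_dn) = (7.7900−14.3860)/(95.0400−72.8640) = -0.2974. V = [p*·7.7900 + (1−p*)·14.3860]/1.04 = 11.1146. B = V − Δ·S = 34.6717.
(1,0): S=50.6000. Δ = (V_up−V_dn)/(S_up−S_dn) = (23.1742−37.3422)/(60.7200−46.5520) = -1.0000. V = [p*·23.1742 + (1−p*)·37.3422]/1.04 = 30.0675. B = V − Δ·S = 80.6675.
(1,1): S=66.0000. Δ = (V_up−V_dn)/(S_up−S_dn) = (11.1146−23.1742)/(79.2000−60.7200) = -0.6526. V = [p*·11.1146 + (1−p*)·23.1742]/1.04 = 17.3133. B = V − Δ·S = 60.3835.
(0,0): S=55.0000. Δ = (V_up−V_dn)/(S_up−S_dn) = (17.3133−30.0675)/(66.0000−50.6000) = -0.8282. V = [p*·17.3133 + (1−p*)·30.0675]/1.04 = 23.6552. B = V − Δ·S = 69.2061.
Check: Δ(0,0)·S0 + B(0,0) = 23.6552 = V0.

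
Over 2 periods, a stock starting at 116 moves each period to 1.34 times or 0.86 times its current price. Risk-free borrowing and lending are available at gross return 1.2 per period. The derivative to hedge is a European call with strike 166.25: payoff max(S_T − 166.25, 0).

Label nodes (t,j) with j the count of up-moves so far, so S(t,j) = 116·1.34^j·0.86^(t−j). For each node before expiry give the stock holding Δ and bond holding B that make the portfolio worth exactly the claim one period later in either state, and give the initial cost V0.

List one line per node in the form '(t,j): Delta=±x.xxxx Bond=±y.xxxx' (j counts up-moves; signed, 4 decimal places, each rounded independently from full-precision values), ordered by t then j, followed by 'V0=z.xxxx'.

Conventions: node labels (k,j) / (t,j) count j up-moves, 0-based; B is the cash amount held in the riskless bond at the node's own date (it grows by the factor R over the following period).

(0,0): Delta=0.4457 Bond=-37.0502
(1,0): Delta=0.0000 Bond=0.0000
(1,1): Delta=0.5634 Bond=-62.7675
V0=14.6478

Since d<R<u, set p* = (R−d)/(u−d) = 0.7083; price each node as the discounted p*-expectation of its children.
Terminal payoffs: V(2,0)=0.0000, V(2,1)=0.0000, V(2,2)=42.0396
  t=1,j=0: stock 99.7600 → up 133.6784 (V=0.0000), down 85.7936 (V=0.0000). Price 0.0000; hedge Δ=0.0000, bond B=0.0000.
  t=1,j=1: stock 155.4400 → up 208.2896 (V=42.0396), down 133.6784 (V=0.0000). Price 24.8150; hedge Δ=0.5634, bond B=-62.7675.
  t=0,j=0: stock 116.0000 → up 155.4400 (V=24.8150), down 99.7600 (V=0.0000). Price 14.6478; hedge Δ=0.4457, bond B=-37.0502.
Verification: the root portfolio costs Δ(0,0)·S0 + B(0,0) = 14.6478, matching V0.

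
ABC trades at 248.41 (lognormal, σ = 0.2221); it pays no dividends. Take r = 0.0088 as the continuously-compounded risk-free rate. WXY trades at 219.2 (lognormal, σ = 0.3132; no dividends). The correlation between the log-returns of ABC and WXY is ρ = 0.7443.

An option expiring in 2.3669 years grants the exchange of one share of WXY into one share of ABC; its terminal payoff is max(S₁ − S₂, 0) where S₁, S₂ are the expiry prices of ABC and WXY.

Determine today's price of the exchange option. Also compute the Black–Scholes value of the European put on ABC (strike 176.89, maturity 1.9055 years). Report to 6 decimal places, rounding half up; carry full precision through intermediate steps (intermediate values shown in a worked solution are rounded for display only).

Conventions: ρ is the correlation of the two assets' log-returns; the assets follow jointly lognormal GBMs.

σ_eff = √(σ₁² + σ₂² − 2ρσ₁σ₂) = √(0.2221² + 0.3132² − 2·0.7443·0.2221·0.3132) = 0.209459
d₁ = (ln(S₁/S₂) + (q₂ − q₁ + σ_eff²/2)T) / (σ_eff√T) = (ln(248.41/219.2) + (0.0 − 0.0 + 0.021937)·2.3669) / 0.322247 = 0.549323
d₂ = d₁ − σ_eff√T = 0.549323 − 0.322247 = 0.227076
N(d₁) = 0.708608,  N(d₂) = 0.589818
V = S₁·e^{−q₁T}·N(d₁) − S₂·e^{−q₂T}·N(d₂) = 176.025314 − 129.288005 = 46.737309
[vanilla: ABC put K=176.89]
σ√T = 0.2221·√1.9055 = 0.306587
d₁ = (ln(S/K) + (r+σ²/2)T) / (σ√T) = (ln(248.41/176.89) + (0.0088+0.2221²/2)·1.9055) / 0.306587 = (0.339553 + 0.063766) / 0.306587 = 1.315513
d₂ = d₁ − σ√T = 1.315513 − 0.306587 = 1.008927
e^{−rT} = 0.983371
N(−d₁) = 0.094169,  N(−d₂) = 0.156505
price = K·e^{−rT}·N(−d₂) − S·N(−d₁) = 27.223805 − 23.392459 = 3.831345

exchange price = 46.737309
price(ABC put K=176.89) = 3.831345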